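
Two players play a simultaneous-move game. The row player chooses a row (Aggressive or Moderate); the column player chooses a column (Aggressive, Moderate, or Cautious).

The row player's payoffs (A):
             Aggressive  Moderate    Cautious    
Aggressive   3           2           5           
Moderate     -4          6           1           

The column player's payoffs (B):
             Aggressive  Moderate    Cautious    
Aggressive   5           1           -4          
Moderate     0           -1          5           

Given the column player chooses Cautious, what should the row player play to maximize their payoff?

Aggressive

With the column player fixed at Cautious, the row player's payoffs are: Aggressive → 5, Moderate → 1.
The maximum is 5, achieved by Aggressive.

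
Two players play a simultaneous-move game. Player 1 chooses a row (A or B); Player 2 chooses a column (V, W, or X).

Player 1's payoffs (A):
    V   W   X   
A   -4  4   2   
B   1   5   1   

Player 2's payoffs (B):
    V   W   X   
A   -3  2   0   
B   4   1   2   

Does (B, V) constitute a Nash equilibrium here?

Holding Player 2 at V: Player 1 gets 1 from B, versus -4 from A. No profitable deviation for Player 1.
Holding Player 1 at B: Player 2 gets 4 from V, versus 1 from W, 2 from X. No profitable deviation for Player 2 either.

Yes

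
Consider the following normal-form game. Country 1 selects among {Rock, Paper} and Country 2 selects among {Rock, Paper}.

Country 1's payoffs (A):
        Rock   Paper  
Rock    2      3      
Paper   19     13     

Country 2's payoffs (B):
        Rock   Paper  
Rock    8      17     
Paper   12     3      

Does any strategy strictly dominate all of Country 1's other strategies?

Paper

A strategy is strictly dominant if it gives Country 1 a strictly higher payoff than every other strategy, against every choice by the opponent.
Paper strictly dominates: vs Rock: 19 > 2; vs Paper: 13 > 3.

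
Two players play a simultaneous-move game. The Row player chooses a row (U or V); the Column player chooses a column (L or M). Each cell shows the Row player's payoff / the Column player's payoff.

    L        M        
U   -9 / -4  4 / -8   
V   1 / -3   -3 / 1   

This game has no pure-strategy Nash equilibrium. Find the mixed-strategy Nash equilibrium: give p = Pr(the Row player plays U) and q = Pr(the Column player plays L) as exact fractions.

p = 1/2, q = 7/17

In a mixed NE each player is indifferent between their pure strategies, so the opponent's mix sets the indifference.
The Column player indifferent between L and M: p·(-4) + (1−p)·(-3) = p·(-8) + (1−p)·1 ⟹ (-3) + (-1)p = 1 + (-9)p ⟹ p = 1/2.
The Row player indifferent between U and V: q·(-9) + (1−q)·4 = q·1 + (1−q)·(-3) ⟹ 4 + (-13)q = (-3) + 4q ⟹ q = 7/17.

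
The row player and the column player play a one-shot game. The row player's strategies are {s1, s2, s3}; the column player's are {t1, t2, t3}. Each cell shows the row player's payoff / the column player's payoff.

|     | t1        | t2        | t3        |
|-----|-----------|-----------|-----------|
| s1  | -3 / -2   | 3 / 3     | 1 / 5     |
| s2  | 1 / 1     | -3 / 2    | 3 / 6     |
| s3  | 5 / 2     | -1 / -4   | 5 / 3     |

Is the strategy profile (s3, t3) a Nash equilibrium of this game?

Yes

Holding the column player at t3: the row player gets 5 from s3, versus 1 from s1, 3 from s2. No profitable deviation for the row player.
Holding the row player at s3: the column player gets 3 from t3, versus 2 from t1, -4 from t2. No profitable deviation for the column player either.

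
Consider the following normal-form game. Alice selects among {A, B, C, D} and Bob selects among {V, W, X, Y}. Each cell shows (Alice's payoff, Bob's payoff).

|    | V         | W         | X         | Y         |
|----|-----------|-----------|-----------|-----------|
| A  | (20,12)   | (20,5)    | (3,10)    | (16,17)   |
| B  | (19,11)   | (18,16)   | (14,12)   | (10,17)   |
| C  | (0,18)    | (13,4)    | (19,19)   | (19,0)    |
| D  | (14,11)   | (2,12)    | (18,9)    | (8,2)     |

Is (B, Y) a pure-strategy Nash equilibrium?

Holding Bob at Y: Alice gets 10 from B but could get 19 by switching to C. Alice has a profitable deviation.

No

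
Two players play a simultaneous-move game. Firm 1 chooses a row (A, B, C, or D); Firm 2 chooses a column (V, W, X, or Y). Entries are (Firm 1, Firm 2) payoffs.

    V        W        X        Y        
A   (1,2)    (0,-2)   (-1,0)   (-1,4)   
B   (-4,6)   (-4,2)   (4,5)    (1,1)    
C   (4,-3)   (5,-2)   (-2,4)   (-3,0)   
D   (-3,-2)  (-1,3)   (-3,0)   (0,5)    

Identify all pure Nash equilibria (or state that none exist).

None

Check mutual best responses: a cell is a NE iff neither player can gain by unilaterally deviating.
Firm 1's best responses — vs V: C (payoff 4); vs W: C (payoff 5); vs X: B (payoff 4); vs Y: B (payoff 1).
Firm 2's best responses — vs A: Y (payoff 4); vs B: V (payoff 6); vs C: X (payoff 4); vs D: Y (payoff 5).
No cell has both players best-responding. For instance, Firm 1's best reply to X is B, but against B Firm 2 prefers V over X.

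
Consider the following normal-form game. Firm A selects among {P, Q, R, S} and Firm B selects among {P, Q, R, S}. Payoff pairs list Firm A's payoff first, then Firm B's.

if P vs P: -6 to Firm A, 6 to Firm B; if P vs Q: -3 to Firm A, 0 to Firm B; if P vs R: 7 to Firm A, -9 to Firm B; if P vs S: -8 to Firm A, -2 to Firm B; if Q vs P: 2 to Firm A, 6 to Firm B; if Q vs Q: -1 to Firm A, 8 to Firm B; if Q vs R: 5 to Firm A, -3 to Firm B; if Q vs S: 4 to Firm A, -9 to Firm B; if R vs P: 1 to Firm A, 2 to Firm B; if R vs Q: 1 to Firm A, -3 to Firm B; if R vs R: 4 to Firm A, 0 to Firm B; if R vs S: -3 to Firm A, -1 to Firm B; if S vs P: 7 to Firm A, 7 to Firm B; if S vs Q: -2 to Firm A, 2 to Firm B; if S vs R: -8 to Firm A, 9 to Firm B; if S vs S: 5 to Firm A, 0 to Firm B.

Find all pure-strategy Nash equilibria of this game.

There is no pure-strategy Nash equilibrium

A profile is a Nash equilibrium when each player is best-responding to the other.
Firm A's best responses — vs P: S (payoff 7); vs Q: R (payoff 1); vs R: P (payoff 7); vs S: S (payoff 5).
Firm B's best responses — vs P: P (payoff 6); vs Q: Q (payoff 8); vs R: P (payoff 2); vs S: R (payoff 9).
No cell has both players best-responding. For instance, Firm A's best reply to S is S, but against S Firm B prefers R over S.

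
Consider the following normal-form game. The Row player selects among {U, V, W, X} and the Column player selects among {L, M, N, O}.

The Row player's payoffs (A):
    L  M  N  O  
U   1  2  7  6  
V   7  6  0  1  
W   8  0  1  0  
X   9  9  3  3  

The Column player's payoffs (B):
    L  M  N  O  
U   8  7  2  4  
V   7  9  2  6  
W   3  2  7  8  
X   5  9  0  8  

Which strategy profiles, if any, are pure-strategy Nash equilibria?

(X, M)

Find each player's best response to every opponent strategy; NE are the intersections.
The Row player's best responses — vs L: X (payoff 9); vs M: X (payoff 9); vs N: U (payoff 7); vs O: U (payoff 6).
The Column player's best responses — vs U: L (payoff 8); vs V: M (payoff 9); vs W: O (payoff 8); vs X: M (payoff 9).
The only mutual best response is (X, M); neither player gains by switching there.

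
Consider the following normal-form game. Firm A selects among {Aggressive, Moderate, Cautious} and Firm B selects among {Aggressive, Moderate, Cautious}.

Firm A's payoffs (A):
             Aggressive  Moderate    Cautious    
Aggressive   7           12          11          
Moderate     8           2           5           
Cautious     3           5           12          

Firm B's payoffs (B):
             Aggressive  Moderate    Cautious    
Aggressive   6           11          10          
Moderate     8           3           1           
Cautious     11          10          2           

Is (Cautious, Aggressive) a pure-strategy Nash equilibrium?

No

Holding Firm B at Aggressive: Firm A gets 3 from Cautious but could get 8 by switching to Moderate. Firm A has a profitable deviation.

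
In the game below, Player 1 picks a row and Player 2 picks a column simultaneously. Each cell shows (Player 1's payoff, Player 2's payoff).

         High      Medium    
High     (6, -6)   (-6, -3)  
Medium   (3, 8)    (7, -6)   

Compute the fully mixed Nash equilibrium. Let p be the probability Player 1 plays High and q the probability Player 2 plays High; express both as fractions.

Each player's mixing probability is pinned down by making the *other* player indifferent.
Player 2 indifferent between High and Medium: p·(-6) + (1−p)·8 = p·(-3) + (1−p)·(-6) ⟹ 8 + (-14)p = (-6) + 3p ⟹ p = 14/17.
Player 1 indifferent between High and Medium: q·6 + (1−q)·(-6) = q·3 + (1−q)·7 ⟹ (-6) + 12q = 7 + (-4)q ⟹ q = 13/16.

p = 14/17, q = 13/16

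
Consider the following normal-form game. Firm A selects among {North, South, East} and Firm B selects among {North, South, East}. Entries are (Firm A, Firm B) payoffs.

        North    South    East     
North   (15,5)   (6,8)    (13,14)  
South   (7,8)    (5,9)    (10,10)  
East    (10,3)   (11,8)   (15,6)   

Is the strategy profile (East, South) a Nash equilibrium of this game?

Yes

Holding Firm B at South: Firm A gets 11 from East, versus 6 from North, 5 from South. No profitable deviation for Firm A.
Holding Firm A at East: Firm B gets 8 from South, versus 3 from North, 6 from East. No profitable deviation for Firm B either.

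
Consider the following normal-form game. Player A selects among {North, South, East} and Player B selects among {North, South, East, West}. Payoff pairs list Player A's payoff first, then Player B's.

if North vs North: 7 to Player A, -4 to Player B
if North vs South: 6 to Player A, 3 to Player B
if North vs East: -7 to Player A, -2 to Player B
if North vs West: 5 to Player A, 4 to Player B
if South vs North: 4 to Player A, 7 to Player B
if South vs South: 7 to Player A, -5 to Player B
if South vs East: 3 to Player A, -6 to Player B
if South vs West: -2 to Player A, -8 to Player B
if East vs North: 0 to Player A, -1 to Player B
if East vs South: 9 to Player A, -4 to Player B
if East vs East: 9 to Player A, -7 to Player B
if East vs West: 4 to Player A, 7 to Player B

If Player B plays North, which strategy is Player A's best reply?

With Player B fixed at North, Player A's payoffs are: North → 7, South → 4, East → 0.
The maximum is 7, achieved by North.

North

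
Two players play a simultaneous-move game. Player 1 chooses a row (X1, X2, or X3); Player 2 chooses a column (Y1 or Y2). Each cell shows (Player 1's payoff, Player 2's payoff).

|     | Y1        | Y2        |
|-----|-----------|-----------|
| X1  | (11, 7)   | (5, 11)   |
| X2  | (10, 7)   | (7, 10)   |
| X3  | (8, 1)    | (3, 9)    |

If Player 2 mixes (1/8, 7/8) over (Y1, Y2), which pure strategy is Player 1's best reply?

Player 1's best reply maximizes expected payoff against the mix.
X1: (1/8)·11 + (7/8)·5 = 23/4
X2: (1/8)·10 + (7/8)·7 = 59/8
X3: (1/8)·8 + (7/8)·3 = 29/8
Highest expected payoff is 59/8, from X2.

X2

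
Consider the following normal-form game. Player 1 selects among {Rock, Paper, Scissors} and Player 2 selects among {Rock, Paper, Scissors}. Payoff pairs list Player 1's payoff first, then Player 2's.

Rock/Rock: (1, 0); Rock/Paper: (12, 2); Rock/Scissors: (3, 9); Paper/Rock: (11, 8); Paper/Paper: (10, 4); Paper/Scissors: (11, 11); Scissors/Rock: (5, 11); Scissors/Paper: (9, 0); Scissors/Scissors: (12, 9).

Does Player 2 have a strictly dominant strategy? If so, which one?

Check whether one of Player 2's strategies beats all alternatives regardless of what the opponent does.
Rock is not dominant: against Rock, Paper gives 2 > 0.
Paper is not dominant: against Rock, Scissors gives 9 > 2.
Scissors is not dominant: against Scissors, Rock gives 11 > 9.
No single strategy is best against every opponent action.

No strictly dominant strategy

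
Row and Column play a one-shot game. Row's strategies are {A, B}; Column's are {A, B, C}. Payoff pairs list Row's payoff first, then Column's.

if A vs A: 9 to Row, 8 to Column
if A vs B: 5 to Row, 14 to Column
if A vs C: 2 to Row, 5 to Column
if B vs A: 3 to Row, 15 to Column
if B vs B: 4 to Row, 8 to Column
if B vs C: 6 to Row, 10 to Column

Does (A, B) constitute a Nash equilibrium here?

Yes

Holding Column at B: Row gets 5 from A, versus 4 from B. No profitable deviation for Row.
Holding Row at A: Column gets 14 from B, versus 8 from A, 5 from C. No profitable deviation for Column either.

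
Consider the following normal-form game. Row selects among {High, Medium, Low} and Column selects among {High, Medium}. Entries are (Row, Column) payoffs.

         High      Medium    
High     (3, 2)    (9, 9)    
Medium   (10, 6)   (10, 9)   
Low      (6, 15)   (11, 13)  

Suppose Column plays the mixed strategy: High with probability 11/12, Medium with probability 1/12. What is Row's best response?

Compute Row's expected payoff from each pure strategy against the given mix.
High: (11/12)·3 + (1/12)·9 = 7/2
Medium: (11/12)·10 + (1/12)·10 = 10
Low: (11/12)·6 + (1/12)·11 = 77/12
Highest expected payoff is 10, from Medium.

Medium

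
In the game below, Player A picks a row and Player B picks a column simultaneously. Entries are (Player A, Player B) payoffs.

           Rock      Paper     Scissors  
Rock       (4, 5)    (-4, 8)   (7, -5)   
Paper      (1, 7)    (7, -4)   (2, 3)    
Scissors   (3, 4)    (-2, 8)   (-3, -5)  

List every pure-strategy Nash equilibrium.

Check mutual best responses: a cell is a NE iff neither player can gain by unilaterally deviating.
Player A's best responses — vs Rock: Rock (payoff 4); vs Paper: Paper (payoff 7); vs Scissors: Rock (payoff 7).
Player B's best responses — vs Rock: Paper (payoff 8); vs Paper: Rock (payoff 7); vs Scissors: Paper (payoff 8).
No cell has both players best-responding. For instance, Player A's best reply to Scissors is Rock, but against Rock Player B prefers Paper over Scissors.

There is no pure-strategy Nash equilibrium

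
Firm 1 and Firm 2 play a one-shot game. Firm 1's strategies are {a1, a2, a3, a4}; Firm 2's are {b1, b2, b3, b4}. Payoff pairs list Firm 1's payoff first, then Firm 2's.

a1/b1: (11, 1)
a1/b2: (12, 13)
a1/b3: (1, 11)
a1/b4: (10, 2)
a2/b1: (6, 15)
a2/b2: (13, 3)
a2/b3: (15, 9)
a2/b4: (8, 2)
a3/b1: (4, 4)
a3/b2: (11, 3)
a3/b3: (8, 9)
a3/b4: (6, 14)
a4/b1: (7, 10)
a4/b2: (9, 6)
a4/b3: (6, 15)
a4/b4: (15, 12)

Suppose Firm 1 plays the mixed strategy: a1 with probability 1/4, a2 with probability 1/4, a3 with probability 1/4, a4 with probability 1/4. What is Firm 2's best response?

Compute Firm 2's expected payoff from each pure strategy against the given mix.
b1: (1/4)·1 + (1/4)·15 + (1/4)·4 + (1/4)·10 = 15/2
b2: (1/4)·13 + (1/4)·3 + (1/4)·3 + (1/4)·6 = 25/4
b3: (1/4)·11 + (1/4)·9 + (1/4)·9 + (1/4)·15 = 11
b4: (1/4)·2 + (1/4)·2 + (1/4)·14 + (1/4)·12 = 15/2
Highest expected payoff is 11, from b3.

b3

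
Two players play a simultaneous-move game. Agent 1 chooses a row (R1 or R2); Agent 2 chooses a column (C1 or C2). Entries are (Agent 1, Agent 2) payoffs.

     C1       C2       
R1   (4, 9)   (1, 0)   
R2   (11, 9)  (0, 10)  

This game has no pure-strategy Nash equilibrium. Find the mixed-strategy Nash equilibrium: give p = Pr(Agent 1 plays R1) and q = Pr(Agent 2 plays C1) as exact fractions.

Each player's mixing probability is pinned down by making the *other* player indifferent.
Agent 2 indifferent between C1 and C2: p·9 + (1−p)·9 = p·0 + (1−p)·10 ⟹ 9 + 0p = 10 + (-10)p ⟹ p = 1/10.
Agent 1 indifferent between R1 and R2: q·4 + (1−q)·1 = q·11 + (1−q)·0 ⟹ 1 + 3q = 0 + 11q ⟹ q = 1/8.

p = 1/10, q = 1/8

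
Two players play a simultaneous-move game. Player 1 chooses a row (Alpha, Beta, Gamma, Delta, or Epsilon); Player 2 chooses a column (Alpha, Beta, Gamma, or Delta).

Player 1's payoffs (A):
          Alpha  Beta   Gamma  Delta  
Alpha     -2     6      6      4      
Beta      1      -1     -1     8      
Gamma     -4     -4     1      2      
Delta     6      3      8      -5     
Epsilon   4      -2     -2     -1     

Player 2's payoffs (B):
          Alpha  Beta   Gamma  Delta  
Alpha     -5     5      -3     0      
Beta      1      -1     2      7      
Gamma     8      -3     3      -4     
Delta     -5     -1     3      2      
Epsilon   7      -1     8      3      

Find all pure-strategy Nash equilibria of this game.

Check mutual best responses: a cell is a NE iff neither player can gain by unilaterally deviating.
Player 1's best responses — vs Alpha: Delta (payoff 6); vs Beta: Alpha (payoff 6); vs Gamma: Delta (payoff 8); vs Delta: Beta (payoff 8).
Player 2's best responses — vs Alpha: Beta (payoff 5); vs Beta: Delta (payoff 7); vs Gamma: Alpha (payoff 8); vs Delta: Gamma (payoff 3); vs Epsilon: Gamma (payoff 8).
Mutual best responses occur at (Alpha, Beta), (Beta, Delta), and (Delta, Gamma); at each, neither player gains by switching.

(Alpha, Beta), (Beta, Delta), and (Delta, Gamma)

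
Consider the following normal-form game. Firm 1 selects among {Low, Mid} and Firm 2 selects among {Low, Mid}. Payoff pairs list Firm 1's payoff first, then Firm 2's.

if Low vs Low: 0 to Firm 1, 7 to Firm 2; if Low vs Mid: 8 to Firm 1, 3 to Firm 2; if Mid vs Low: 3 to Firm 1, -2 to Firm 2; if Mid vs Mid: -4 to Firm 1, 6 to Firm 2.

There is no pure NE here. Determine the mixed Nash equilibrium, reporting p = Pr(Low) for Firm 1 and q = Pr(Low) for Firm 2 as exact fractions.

p = 2/3, q = 4/5

Each player's mixing probability is pinned down by making the *other* player indifferent.
Firm 2 indifferent between Low and Mid: p·7 + (1−p)·(-2) = p·3 + (1−p)·6 ⟹ (-2) + 9p = 6 + (-3)p ⟹ p = 2/3.
Firm 1 indifferent between Low and Mid: q·0 + (1−q)·8 = q·3 + (1−q)·(-4) ⟹ 8 + (-8)q = (-4) + 7q ⟹ q = 4/5.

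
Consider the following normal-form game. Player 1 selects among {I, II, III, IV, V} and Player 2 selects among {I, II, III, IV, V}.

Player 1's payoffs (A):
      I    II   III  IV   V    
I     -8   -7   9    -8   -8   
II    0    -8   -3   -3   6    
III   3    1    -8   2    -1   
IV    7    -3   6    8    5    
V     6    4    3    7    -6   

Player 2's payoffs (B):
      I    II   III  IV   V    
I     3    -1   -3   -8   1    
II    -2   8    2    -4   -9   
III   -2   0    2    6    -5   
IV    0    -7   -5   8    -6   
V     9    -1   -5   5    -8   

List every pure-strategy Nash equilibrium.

Find each player's best response to every opponent strategy; NE are the intersections.
Player 1's best responses — vs I: IV (payoff 7); vs II: V (payoff 4); vs III: I (payoff 9); vs IV: IV (payoff 8); vs V: II (payoff 6).
Player 2's best responses — vs I: I (payoff 3); vs II: II (payoff 8); vs III: IV (payoff 6); vs IV: IV (payoff 8); vs V: I (payoff 9).
The only mutual best response is (IV, IV); neither player gains by switching there.

(IV, IV)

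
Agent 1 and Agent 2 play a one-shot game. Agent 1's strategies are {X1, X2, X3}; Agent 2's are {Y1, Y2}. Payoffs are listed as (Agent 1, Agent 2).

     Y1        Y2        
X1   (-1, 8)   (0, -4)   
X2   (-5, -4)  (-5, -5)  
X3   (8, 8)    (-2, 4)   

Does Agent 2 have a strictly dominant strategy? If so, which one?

Y1

A strategy is strictly dominant if it gives Agent 2 a strictly higher payoff than every other strategy, against every choice by the opponent.
Y1 strictly dominates: vs X1: 8 > -4; vs X2: -4 > -5; vs X3: 8 > 4.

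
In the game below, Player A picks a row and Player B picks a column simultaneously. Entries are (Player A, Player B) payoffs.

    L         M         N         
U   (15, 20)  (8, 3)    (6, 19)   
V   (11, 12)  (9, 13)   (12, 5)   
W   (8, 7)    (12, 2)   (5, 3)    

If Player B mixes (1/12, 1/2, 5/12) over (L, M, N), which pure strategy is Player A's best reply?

Compute Player A's expected payoff from each pure strategy against the given mix.
U: (1/12)·15 + (1/2)·8 + (5/12)·6 = 31/4
V: (1/12)·11 + (1/2)·9 + (5/12)·12 = 125/12
W: (1/12)·8 + (1/2)·12 + (5/12)·5 = 35/4
Highest expected payoff is 125/12, from V.

V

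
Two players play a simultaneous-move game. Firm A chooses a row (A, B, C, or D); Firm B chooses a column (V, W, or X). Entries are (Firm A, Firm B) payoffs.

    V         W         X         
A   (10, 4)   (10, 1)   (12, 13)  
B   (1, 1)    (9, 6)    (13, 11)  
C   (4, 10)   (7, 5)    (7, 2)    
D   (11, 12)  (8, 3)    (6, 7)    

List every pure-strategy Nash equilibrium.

Find each player's best response to every opponent strategy; NE are the intersections.
Firm A's best responses — vs V: D (payoff 11); vs W: A (payoff 10); vs X: B (payoff 13).
Firm B's best responses — vs A: X (payoff 13); vs B: X (payoff 11); vs C: V (payoff 10); vs D: V (payoff 12).
Mutual best responses occur at (B, X) and (D, V); at each, neither player gains by switching.

(B, X) and (D, V)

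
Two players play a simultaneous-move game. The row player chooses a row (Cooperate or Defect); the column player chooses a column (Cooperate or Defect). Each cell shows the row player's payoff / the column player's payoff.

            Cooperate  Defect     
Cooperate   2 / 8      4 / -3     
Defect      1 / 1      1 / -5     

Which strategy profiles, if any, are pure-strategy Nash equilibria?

(Cooperate, Cooperate)

Check mutual best responses: a cell is a NE iff neither player can gain by unilaterally deviating.
The row player's best responses — vs Cooperate: Cooperate (payoff 2); vs Defect: Cooperate (payoff 4).
The column player's best responses — vs Cooperate: Cooperate (payoff 8); vs Defect: Cooperate (payoff 1).
The only mutual best response is (Cooperate, Cooperate); neither player gains by switching there.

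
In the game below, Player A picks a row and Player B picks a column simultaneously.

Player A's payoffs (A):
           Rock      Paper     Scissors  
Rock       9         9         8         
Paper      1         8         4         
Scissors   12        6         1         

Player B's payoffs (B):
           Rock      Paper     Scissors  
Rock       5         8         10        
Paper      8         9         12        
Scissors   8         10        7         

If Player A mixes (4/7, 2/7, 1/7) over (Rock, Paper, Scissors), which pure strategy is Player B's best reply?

Player B's best reply maximizes expected payoff against the mix.
Rock: (4/7)·5 + (2/7)·8 + (1/7)·8 = 44/7
Paper: (4/7)·8 + (2/7)·9 + (1/7)·10 = 60/7
Scissors: (4/7)·10 + (2/7)·12 + (1/7)·7 = 71/7
Highest expected payoff is 71/7, from Scissors.

Scissors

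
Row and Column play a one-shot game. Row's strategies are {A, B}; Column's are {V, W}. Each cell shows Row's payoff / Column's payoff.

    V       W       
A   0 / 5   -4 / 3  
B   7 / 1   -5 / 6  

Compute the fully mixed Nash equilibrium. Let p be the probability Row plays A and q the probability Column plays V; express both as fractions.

Each player's mixing probability is pinned down by making the *other* player indifferent.
Column indifferent between V and W: p·5 + (1−p)·1 = p·3 + (1−p)·6 ⟹ 1 + 4p = 6 + (-3)p ⟹ p = 5/7.
Row indifferent between A and B: q·0 + (1−q)·(-4) = q·7 + (1−q)·(-5) ⟹ (-4) + 4q = (-5) + 12q ⟹ q = 1/8.

p = 5/7, q = 1/8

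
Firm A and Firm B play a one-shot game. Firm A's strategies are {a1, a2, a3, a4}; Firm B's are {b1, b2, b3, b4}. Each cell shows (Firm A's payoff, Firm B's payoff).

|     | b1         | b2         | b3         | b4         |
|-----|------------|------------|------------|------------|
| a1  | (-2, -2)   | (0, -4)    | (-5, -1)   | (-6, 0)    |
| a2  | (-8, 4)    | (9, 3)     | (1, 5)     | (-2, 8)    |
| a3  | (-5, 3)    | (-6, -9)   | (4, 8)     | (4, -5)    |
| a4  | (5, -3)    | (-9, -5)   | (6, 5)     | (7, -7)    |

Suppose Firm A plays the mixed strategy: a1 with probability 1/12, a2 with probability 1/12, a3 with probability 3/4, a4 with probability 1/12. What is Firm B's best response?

Compute Firm B's expected payoff from each pure strategy against the given mix.
b1: (1/12)·(-2) + (1/12)·4 + (3/4)·3 + (1/12)·(-3) = 13/6
b2: (1/12)·(-4) + (1/12)·3 + (3/4)·(-9) + (1/12)·(-5) = -29/4
b3: (1/12)·(-1) + (1/12)·5 + (3/4)·8 + (1/12)·5 = 27/4
b4: (1/12)·0 + (1/12)·8 + (3/4)·(-5) + (1/12)·(-7) = -11/3
Highest expected payoff is 27/4, from b3.

b3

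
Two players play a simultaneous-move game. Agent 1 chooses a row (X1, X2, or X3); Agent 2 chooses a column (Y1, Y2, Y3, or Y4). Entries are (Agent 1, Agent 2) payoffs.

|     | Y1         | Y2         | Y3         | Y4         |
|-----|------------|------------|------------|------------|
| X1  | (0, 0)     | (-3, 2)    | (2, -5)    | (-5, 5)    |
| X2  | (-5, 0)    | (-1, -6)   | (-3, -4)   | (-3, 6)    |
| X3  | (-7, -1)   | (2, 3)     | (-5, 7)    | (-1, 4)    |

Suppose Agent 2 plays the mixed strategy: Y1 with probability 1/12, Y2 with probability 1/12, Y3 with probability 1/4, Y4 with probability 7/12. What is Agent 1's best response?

X3

Agent 1's best reply maximizes expected payoff against the mix.
X1: (1/12)·0 + (1/12)·(-3) + (1/4)·2 + (7/12)·(-5) = -8/3
X2: (1/12)·(-5) + (1/12)·(-1) + (1/4)·(-3) + (7/12)·(-3) = -3
X3: (1/12)·(-7) + (1/12)·2 + (1/4)·(-5) + (7/12)·(-1) = -9/4
Highest expected payoff is -9/4, from X3.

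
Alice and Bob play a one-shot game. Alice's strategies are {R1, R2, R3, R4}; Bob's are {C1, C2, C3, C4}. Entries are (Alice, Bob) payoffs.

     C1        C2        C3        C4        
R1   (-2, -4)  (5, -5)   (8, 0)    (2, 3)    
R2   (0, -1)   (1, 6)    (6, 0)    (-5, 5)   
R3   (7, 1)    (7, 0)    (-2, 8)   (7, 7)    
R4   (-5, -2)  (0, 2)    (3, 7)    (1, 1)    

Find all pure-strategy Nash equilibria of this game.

Check mutual best responses: a cell is a NE iff neither player can gain by unilaterally deviating.
Alice's best responses — vs C1: R3 (payoff 7); vs C2: R3 (payoff 7); vs C3: R1 (payoff 8); vs C4: R3 (payoff 7).
Bob's best responses — vs R1: C4 (payoff 3); vs R2: C2 (payoff 6); vs R3: C3 (payoff 8); vs R4: C3 (payoff 7).
No cell has both players best-responding. For instance, Alice's best reply to C3 is R1, but against R1 Bob prefers C4 over C3.

None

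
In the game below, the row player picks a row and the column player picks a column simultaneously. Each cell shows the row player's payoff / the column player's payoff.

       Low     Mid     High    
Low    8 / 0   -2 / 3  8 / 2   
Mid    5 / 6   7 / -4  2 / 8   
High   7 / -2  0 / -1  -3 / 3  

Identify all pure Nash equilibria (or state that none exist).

A profile is a Nash equilibrium when each player is best-responding to the other.
The row player's best responses — vs Low: Low (payoff 8); vs Mid: Mid (payoff 7); vs High: Low (payoff 8).
The column player's best responses — vs Low: Mid (payoff 3); vs Mid: High (payoff 8); vs High: High (payoff 3).
No cell has both players best-responding. For instance, the row player's best reply to Low is Low, but against Low the column player prefers Mid over Low.

No pure-strategy Nash equilibrium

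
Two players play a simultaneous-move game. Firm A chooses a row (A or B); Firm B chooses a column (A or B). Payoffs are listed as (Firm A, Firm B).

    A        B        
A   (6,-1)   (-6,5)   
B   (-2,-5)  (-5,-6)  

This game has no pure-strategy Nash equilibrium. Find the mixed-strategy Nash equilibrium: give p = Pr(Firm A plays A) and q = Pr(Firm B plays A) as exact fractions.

Each player's mixing probability is pinned down by making the *other* player indifferent.
Firm B indifferent between A and B: p·(-1) + (1−p)·(-5) = p·5 + (1−p)·(-6) ⟹ (-5) + 4p = (-6) + 11p ⟹ p = 1/7.
Firm A indifferent between A and B: q·6 + (1−q)·(-6) = q·(-2) + (1−q)·(-5) ⟹ (-6) + 12q = (-5) + 3q ⟹ q = 1/9.

p = 1/7, q = 1/9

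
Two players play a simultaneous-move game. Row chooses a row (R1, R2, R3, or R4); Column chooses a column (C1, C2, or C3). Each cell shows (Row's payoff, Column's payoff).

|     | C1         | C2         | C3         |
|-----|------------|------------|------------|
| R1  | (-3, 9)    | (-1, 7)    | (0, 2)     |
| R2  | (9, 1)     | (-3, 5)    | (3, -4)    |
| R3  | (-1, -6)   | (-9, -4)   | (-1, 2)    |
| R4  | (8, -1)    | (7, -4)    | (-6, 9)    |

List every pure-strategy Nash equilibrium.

There is no pure-strategy Nash equilibrium

Find each player's best response to every opponent strategy; NE are the intersections.
Row's best responses — vs C1: R2 (payoff 9); vs C2: R4 (payoff 7); vs C3: R2 (payoff 3).
Column's best responses — vs R1: C1 (payoff 9); vs R2: C2 (payoff 5); vs R3: C3 (payoff 2); vs R4: C3 (payoff 9).
No cell has both players best-responding. For instance, Row's best reply to C3 is R2, but against R2 Column prefers C2 over C3.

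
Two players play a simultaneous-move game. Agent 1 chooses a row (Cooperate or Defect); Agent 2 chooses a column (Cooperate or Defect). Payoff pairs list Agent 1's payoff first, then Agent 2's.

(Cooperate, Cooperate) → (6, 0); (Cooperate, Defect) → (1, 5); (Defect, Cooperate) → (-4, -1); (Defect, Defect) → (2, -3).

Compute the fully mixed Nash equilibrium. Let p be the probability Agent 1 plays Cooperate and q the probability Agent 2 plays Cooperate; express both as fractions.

In a mixed NE each player is indifferent between their pure strategies, so the opponent's mix sets the indifference.
Agent 2 indifferent between Cooperate and Defect: p·0 + (1−p)·(-1) = p·5 + (1−p)·(-3) ⟹ (-1) + 1p = (-3) + 8p ⟹ p = 2/7.
Agent 1 indifferent between Cooperate and Defect: q·6 + (1−q)·1 = q·(-4) + (1−q)·2 ⟹ 1 + 5q = 2 + (-6)q ⟹ q = 1/11.

p = 2/7, q = 1/11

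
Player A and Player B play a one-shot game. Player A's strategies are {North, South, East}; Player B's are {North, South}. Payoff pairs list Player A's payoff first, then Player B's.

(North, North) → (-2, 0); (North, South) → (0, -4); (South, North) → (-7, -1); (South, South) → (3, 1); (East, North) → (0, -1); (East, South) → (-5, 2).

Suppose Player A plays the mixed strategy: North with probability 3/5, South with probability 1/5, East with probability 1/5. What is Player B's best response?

Compute Player B's expected payoff from each pure strategy against the given mix.
North: (3/5)·0 + (1/5)·(-1) + (1/5)·(-1) = -2/5
South: (3/5)·(-4) + (1/5)·1 + (1/5)·2 = -9/5
Highest expected payoff is -2/5, from North.

North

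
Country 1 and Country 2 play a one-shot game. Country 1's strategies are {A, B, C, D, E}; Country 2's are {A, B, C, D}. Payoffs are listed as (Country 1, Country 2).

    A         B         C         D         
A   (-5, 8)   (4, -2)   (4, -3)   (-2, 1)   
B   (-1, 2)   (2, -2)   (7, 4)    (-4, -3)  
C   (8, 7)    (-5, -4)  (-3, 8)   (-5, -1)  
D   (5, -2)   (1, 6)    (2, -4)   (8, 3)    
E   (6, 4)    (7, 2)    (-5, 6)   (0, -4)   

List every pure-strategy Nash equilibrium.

(B, C)

Find each player's best response to every opponent strategy; NE are the intersections.
Country 1's best responses — vs A: C (payoff 8); vs B: E (payoff 7); vs C: B (payoff 7); vs D: D (payoff 8).
Country 2's best responses — vs A: A (payoff 8); vs B: C (payoff 4); vs C: C (payoff 8); vs D: B (payoff 6); vs E: C (payoff 6).
The only mutual best response is (B, C); neither player gains by switching there.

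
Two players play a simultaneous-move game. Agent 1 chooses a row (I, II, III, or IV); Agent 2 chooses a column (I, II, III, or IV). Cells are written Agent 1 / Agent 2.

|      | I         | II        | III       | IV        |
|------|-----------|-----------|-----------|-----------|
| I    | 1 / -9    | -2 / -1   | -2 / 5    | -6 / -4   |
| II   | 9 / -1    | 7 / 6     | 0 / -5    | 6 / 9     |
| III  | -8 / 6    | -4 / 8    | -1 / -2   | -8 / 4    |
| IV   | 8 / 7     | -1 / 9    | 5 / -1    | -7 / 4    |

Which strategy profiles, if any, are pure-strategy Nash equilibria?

(II, IV)

A profile is a Nash equilibrium when each player is best-responding to the other.
Agent 1's best responses — vs I: II (payoff 9); vs II: II (payoff 7); vs III: IV (payoff 5); vs IV: II (payoff 6).
Agent 2's best responses — vs I: III (payoff 5); vs II: IV (payoff 9); vs III: II (payoff 8); vs IV: II (payoff 9).
The only mutual best response is (II, IV); neither player gains by switching there.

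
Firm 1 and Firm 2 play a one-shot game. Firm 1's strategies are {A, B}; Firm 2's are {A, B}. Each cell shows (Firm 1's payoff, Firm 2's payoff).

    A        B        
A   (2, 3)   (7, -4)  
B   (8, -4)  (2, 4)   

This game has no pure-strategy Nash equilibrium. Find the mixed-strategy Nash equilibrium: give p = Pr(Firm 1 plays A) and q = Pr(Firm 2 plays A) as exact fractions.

In a mixed NE each player is indifferent between their pure strategies, so the opponent's mix sets the indifference.
Firm 2 indifferent between A and B: p·3 + (1−p)·(-4) = p·(-4) + (1−p)·4 ⟹ (-4) + 7p = 4 + (-8)p ⟹ p = 8/15.
Firm 1 indifferent between A and B: q·2 + (1−q)·7 = q·8 + (1−q)·2 ⟹ 7 + (-5)q = 2 + 6q ⟹ q = 5/11.

p = 8/15, q = 5/11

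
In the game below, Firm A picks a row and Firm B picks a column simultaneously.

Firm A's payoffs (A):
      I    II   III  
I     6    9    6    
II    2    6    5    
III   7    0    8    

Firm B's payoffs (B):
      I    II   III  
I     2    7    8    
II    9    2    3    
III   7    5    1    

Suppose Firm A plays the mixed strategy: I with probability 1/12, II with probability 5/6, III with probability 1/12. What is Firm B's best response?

I

Compute Firm B's expected payoff from each pure strategy against the given mix.
I: (1/12)·2 + (5/6)·9 + (1/12)·7 = 33/4
II: (1/12)·7 + (5/6)·2 + (1/12)·5 = 8/3
III: (1/12)·8 + (5/6)·3 + (1/12)·1 = 13/4
Highest expected payoff is 33/4, from I.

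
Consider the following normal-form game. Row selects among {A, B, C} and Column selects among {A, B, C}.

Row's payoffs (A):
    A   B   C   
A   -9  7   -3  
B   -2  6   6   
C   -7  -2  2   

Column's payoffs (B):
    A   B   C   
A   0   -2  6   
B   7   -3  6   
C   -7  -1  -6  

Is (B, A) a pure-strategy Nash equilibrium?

Holding Column at A: Row gets -2 from B, versus -9 from A, -7 from C. No profitable deviation for Row.
Holding Row at B: Column gets 7 from A, versus -3 from B, 6 from C. No profitable deviation for Column either.

Yes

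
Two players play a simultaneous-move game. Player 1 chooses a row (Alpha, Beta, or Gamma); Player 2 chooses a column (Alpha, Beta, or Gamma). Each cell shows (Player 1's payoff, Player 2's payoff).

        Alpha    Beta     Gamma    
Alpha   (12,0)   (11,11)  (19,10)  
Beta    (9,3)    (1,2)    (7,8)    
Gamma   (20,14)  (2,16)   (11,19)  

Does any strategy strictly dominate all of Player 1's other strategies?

A strategy is strictly dominant if it gives Player 1 a strictly higher payoff than every other strategy, against every choice by the opponent.
Alpha is not dominant: against Alpha, Gamma gives 20 > 12.
Beta is not dominant: against Alpha, Alpha gives 12 > 9.
Gamma is not dominant: against Beta, Alpha gives 11 > 2.
No single strategy is best against every opponent action.

None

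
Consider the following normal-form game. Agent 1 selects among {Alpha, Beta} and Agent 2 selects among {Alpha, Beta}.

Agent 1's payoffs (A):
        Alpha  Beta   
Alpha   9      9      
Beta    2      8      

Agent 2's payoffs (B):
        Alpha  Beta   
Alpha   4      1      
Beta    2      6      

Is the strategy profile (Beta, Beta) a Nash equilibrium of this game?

Holding Agent 2 at Beta: Agent 1 gets 8 from Beta but could get 9 by switching to Alpha. Agent 1 has a profitable deviation.

No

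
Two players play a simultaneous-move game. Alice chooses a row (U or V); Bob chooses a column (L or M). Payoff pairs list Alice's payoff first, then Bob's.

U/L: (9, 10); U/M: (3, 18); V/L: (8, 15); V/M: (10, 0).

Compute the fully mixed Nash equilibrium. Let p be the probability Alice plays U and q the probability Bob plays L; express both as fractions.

p = 15/23, q = 7/8

Each player's mixing probability is pinned down by making the *other* player indifferent.
Bob indifferent between L and M: p·10 + (1−p)·15 = p·18 + (1−p)·0 ⟹ 15 + (-5)p = 0 + 18p ⟹ p = 15/23.
Alice indifferent between U and V: q·9 + (1−q)·3 = q·8 + (1−q)·10 ⟹ 3 + 6q = 10 + (-2)q ⟹ q = 7/8.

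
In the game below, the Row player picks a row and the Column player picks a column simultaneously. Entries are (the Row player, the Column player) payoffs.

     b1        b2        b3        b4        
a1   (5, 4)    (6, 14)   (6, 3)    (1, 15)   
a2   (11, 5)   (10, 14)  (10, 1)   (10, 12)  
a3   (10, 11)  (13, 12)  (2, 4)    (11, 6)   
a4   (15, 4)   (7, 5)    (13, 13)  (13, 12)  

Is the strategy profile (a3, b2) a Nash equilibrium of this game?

Holding the Column player at b2: the Row player gets 13 from a3, versus 6 from a1, 10 from a2, 7 from a4. No profitable deviation for the Row player.
Holding the Row player at a3: the Column player gets 12 from b2, versus 11 from b1, 4 from b3, 6 from b4. No profitable deviation for the Column player either.

Yes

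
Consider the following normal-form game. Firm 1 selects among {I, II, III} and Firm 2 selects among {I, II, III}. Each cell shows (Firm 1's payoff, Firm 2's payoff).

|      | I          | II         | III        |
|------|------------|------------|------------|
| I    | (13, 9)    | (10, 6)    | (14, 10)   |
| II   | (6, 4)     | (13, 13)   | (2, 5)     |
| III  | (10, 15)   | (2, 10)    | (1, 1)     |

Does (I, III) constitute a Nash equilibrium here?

Holding Firm 2 at III: Firm 1 gets 14 from I, versus 2 from II, 1 from III. No profitable deviation for Firm 1.
Holding Firm 1 at I: Firm 2 gets 10 from III, versus 9 from I, 6 from II. No profitable deviation for Firm 2 either.

Yes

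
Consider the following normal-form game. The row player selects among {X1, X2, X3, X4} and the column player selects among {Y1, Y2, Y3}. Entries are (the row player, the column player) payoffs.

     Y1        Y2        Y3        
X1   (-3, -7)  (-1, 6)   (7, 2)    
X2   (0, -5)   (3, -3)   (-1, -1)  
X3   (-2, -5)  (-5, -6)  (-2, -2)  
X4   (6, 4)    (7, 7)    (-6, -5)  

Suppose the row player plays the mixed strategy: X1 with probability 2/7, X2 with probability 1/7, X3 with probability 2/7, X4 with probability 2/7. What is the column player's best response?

Y2

Compute the column player's expected payoff from each pure strategy against the given mix.
Y1: (2/7)·(-7) + (1/7)·(-5) + (2/7)·(-5) + (2/7)·4 = -3
Y2: (2/7)·6 + (1/7)·(-3) + (2/7)·(-6) + (2/7)·7 = 11/7
Y3: (2/7)·2 + (1/7)·(-1) + (2/7)·(-2) + (2/7)·(-5) = -11/7
Highest expected payoff is 11/7, from Y2.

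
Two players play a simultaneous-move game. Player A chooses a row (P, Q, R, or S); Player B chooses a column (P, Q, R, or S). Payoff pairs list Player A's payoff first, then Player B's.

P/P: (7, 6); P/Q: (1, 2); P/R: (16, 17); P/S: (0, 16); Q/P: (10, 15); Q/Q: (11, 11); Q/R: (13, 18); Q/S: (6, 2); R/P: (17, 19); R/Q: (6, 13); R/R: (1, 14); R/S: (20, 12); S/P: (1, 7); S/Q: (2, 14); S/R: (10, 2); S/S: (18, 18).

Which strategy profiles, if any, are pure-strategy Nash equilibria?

A profile is a Nash equilibrium when each player is best-responding to the other.
Player A's best responses — vs P: R (payoff 17); vs Q: Q (payoff 11); vs R: P (payoff 16); vs S: R (payoff 20).
Player B's best responses — vs P: R (payoff 17); vs Q: R (payoff 18); vs R: P (payoff 19); vs S: S (payoff 18).
Mutual best responses occur at (P, R) and (R, P); at each, neither player gains by switching.

(P, R) and (R, P)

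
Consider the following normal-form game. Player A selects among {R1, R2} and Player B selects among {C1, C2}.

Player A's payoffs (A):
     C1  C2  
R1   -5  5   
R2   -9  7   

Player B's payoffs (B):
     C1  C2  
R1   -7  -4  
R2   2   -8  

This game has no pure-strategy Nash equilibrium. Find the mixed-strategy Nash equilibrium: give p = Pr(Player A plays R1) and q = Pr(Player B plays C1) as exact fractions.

Each player's mixing probability is pinned down by making the *other* player indifferent.
Player B indifferent between C1 and C2: p·(-7) + (1−p)·2 = p·(-4) + (1−p)·(-8) ⟹ 2 + (-9)p = (-8) + 4p ⟹ p = 10/13.
Player A indifferent between R1 and R2: q·(-5) + (1−q)·5 = q·(-9) + (1−q)·7 ⟹ 5 + (-10)q = 7 + (-16)q ⟹ q = 1/3.

p = 10/13, q = 1/3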